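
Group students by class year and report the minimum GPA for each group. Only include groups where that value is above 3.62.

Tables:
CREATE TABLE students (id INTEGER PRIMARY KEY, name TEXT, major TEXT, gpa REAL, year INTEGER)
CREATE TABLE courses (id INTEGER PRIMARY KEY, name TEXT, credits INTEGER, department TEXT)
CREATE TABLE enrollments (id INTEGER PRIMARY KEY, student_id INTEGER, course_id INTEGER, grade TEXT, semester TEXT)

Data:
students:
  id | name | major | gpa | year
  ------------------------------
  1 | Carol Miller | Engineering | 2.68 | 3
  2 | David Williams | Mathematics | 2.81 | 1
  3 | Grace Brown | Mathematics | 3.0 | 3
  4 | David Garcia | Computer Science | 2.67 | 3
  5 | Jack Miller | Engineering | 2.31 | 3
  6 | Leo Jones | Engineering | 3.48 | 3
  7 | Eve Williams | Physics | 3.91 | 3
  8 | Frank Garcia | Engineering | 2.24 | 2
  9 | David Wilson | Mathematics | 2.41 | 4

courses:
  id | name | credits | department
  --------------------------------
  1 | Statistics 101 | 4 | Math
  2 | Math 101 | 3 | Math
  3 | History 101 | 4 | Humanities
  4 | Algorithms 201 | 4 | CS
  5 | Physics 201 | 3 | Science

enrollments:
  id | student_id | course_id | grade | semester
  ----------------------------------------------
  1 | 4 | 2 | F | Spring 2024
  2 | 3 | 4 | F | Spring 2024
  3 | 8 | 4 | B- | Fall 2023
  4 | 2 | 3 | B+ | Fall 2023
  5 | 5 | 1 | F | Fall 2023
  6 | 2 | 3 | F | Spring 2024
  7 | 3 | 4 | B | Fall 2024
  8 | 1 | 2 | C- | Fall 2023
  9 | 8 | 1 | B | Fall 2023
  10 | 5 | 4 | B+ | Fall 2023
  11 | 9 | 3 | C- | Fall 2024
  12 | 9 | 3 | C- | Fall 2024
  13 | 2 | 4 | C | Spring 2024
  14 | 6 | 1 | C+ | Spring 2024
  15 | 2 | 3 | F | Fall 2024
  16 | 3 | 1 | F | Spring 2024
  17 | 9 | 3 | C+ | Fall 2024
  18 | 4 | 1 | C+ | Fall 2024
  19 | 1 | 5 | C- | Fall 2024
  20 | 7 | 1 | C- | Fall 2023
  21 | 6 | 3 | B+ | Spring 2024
SELECT year, MIN(gpa) AS min_gpa FROM students GROUP BY year HAVING MIN(gpa) > 3.62

Execution result:
(no rows)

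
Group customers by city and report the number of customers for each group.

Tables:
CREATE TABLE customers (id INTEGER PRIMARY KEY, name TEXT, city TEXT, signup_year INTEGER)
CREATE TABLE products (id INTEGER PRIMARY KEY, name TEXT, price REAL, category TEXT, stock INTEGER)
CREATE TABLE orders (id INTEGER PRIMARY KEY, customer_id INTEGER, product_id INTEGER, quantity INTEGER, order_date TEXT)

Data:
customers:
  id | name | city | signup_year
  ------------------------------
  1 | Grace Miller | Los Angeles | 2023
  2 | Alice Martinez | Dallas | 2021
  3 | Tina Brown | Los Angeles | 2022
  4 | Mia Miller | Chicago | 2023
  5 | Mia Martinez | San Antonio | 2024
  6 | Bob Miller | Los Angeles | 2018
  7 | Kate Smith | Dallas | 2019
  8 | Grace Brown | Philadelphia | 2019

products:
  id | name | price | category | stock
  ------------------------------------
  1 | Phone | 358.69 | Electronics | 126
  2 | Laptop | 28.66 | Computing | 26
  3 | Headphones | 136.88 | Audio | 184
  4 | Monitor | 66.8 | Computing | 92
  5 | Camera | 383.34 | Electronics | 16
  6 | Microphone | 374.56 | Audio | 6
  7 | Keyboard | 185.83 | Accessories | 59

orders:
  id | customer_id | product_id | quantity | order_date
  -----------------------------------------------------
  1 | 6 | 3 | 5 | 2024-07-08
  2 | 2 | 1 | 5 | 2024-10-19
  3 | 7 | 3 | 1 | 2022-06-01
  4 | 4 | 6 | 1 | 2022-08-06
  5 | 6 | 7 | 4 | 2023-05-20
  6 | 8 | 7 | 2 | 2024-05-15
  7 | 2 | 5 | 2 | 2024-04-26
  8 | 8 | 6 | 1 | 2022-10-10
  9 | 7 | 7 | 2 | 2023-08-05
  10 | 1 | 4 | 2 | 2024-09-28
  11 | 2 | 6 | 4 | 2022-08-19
SELECT city, COUNT(*) AS n FROM customers GROUP BY city

Execution result:
city | n
Chicago | 1
Dallas | 2
Los Angeles | 3
Philadelphia | 1
San Antonio | 1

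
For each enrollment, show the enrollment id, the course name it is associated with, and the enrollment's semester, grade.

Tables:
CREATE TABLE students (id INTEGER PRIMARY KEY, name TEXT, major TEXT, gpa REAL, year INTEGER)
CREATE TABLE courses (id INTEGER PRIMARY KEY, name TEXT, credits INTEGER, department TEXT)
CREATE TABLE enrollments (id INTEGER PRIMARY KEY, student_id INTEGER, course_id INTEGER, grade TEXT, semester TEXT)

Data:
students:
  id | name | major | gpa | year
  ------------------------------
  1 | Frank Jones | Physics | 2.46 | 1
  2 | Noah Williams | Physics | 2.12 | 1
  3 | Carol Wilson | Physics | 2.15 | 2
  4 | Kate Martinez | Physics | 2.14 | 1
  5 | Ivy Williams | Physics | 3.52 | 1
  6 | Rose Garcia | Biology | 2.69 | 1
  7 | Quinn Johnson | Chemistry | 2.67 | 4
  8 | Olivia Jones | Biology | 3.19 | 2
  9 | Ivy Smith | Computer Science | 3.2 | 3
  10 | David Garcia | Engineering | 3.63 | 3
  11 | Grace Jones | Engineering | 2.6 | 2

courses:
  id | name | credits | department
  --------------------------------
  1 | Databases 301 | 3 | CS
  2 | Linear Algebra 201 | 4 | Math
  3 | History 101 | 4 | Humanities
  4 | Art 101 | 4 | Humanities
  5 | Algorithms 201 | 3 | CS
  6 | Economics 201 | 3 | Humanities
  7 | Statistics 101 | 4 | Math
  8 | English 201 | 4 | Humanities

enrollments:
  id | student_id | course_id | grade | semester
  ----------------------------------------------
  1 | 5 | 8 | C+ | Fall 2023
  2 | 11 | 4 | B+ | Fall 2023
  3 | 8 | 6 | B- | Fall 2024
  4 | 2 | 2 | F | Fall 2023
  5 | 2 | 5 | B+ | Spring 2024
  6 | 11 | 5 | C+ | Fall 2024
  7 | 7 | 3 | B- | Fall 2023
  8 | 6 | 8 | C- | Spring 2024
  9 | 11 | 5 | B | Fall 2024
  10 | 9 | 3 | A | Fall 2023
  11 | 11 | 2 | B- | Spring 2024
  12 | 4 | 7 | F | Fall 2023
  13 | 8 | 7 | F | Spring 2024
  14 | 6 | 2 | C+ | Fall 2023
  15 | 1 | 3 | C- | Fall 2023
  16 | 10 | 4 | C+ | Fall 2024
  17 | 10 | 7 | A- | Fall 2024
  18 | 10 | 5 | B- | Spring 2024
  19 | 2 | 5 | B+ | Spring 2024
SELECT c.id, p.name AS course, c.semester, c.grade FROM enrollments c JOIN courses p ON c.course_id = p.id

Execution result:
id | course | semester | grade
1 | English 201 | Fall 2023 | C+
2 | Art 101 | Fall 2023 | B+
3 | Economics 201 | Fall 2024 | B-
4 | Linear Algebra 201 | Fall 2023 | F
5 | Algorithms 201 | Spring 2024 | B+
6 | Algorithms 201 | Fall 2024 | C+
7 | History 101 | Fall 2023 | B-
8 | English 201 | Spring 2024 | C-
9 | Algorithms 201 | Fall 2024 | B
10 | History 101 | Fall 2023 | A
11 | Linear Algebra 201 | Spring 2024 | B-
12 | Statistics 101 | Fall 2023 | F
13 | Statistics 101 | Spring 2024 | F
14 | Linear Algebra 201 | Fall 2023 | C+
15 | History 101 | Fall 2023 | C-
16 | Art 101 | Fall 2024 | C+
17 | Statistics 101 | Fall 2024 | A-
18 | Algorithms 201 | Spring 2024 | B-
19 | Algorithms 201 | Spring 2024 | B+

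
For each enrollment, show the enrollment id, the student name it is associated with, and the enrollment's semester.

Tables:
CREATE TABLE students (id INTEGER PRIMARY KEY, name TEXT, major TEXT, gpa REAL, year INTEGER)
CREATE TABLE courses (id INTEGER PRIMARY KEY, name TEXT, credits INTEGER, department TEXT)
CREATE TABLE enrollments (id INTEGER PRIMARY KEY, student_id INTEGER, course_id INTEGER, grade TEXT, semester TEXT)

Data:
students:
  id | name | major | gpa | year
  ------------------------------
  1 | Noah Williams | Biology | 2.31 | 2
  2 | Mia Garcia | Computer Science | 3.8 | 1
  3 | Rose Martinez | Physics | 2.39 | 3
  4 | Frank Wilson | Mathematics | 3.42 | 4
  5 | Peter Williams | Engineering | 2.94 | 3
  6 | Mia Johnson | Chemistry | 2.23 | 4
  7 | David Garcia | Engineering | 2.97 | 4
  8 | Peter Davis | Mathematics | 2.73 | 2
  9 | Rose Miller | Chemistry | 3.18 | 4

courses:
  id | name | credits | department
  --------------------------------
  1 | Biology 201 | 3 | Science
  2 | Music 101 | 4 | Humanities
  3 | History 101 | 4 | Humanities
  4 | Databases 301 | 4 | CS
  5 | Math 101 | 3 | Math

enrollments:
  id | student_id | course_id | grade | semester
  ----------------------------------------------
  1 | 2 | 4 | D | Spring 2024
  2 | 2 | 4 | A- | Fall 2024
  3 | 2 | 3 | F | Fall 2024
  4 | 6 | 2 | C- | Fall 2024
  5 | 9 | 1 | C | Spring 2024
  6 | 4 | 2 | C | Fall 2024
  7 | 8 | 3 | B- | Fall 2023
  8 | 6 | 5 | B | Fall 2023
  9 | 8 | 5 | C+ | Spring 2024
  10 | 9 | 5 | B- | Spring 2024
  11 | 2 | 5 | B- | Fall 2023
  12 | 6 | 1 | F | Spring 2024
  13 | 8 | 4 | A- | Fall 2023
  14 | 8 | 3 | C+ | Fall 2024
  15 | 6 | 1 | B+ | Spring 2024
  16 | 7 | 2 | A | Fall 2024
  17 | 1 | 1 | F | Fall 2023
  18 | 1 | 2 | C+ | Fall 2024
SELECT c.id, p.name AS student, c.semester FROM enrollments c JOIN students p ON c.student_id = p.id

Execution result:
id | student | semester
1 | Mia Garcia | Spring 2024
2 | Mia Garcia | Fall 2024
3 | Mia Garcia | Fall 2024
4 | Mia Johnson | Fall 2024
5 | Rose Miller | Spring 2024
6 | Frank Wilson | Fall 2024
7 | Peter Davis | Fall 2023
8 | Mia Johnson | Fall 2023
9 | Peter Davis | Spring 2024
10 | Rose Miller | Spring 2024
11 | Mia Garcia | Fall 2023
12 | Mia Johnson | Spring 2024
13 | Peter Davis | Fall 2023
14 | Peter Davis | Fall 2024
15 | Mia Johnson | Spring 2024
16 | David Garcia | Fall 2024
17 | Noah Williams | Fall 2023
18 | Noah Williams | Fall 2024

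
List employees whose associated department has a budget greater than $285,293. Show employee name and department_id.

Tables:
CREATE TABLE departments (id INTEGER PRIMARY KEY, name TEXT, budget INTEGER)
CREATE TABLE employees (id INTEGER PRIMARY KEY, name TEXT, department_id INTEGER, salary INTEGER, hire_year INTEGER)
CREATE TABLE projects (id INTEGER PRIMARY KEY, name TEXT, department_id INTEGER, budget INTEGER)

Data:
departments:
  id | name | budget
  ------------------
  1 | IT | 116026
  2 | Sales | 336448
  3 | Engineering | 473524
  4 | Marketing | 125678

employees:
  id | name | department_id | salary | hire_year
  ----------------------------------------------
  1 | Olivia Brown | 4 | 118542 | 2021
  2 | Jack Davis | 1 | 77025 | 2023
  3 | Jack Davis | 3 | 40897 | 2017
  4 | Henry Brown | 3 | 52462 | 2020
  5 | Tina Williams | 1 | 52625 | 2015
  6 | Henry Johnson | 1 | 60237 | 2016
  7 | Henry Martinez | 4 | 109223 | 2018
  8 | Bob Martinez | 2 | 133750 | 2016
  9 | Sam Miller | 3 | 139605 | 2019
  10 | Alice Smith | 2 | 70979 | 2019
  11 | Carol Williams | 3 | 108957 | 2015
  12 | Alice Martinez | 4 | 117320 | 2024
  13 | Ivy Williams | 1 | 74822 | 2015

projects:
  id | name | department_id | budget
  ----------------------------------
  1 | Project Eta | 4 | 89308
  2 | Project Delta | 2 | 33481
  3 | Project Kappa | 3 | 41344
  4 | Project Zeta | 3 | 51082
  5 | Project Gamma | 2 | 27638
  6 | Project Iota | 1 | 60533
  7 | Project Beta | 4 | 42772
SELECT name, department_id FROM employees WHERE department_id IN (SELECT id FROM departments WHERE budget > 285293)

Execution result:
name | department_id
Jack Davis | 3
Henry Brown | 3
Bob Martinez | 2
Sam Miller | 3
Alice Smith | 2
Carol Williams | 3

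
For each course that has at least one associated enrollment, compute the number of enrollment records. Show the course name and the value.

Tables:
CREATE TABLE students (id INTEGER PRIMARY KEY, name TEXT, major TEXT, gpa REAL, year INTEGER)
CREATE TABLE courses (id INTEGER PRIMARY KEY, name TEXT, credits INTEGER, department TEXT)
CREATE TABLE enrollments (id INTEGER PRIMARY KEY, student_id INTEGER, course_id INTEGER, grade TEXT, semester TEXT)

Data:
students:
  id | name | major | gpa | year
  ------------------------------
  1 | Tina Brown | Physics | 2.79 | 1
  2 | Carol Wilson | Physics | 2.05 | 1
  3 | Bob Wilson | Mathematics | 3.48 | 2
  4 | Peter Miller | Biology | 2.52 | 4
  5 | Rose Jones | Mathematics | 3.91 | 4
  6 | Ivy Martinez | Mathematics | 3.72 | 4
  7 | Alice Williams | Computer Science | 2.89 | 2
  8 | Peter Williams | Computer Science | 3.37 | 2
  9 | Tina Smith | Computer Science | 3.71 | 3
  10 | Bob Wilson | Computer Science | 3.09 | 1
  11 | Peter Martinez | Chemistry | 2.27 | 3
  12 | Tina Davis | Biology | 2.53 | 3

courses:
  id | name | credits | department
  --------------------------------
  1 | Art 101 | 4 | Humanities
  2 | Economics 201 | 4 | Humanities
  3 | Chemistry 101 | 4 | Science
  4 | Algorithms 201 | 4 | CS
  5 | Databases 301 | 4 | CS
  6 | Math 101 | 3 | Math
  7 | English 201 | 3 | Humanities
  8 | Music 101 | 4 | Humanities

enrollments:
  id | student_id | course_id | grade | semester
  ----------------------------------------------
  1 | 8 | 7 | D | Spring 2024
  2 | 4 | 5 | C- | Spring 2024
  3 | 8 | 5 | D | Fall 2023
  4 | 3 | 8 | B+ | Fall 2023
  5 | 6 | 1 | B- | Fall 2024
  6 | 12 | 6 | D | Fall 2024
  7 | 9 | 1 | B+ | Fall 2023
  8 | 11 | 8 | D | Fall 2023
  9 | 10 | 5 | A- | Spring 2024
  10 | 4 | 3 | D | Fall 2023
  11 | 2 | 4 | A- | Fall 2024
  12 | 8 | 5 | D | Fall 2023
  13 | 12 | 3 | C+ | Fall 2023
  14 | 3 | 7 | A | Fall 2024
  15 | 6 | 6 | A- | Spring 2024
SELECT p.name, COUNT(*) AS n FROM enrollments c JOIN courses p ON c.course_id = p.id GROUP BY p.id, p.name

Execution result:
name | n
Art 101 | 2
Chemistry 101 | 2
Algorithms 201 | 1
Databases 301 | 4
Math 101 | 2
English 201 | 2
Music 101 | 2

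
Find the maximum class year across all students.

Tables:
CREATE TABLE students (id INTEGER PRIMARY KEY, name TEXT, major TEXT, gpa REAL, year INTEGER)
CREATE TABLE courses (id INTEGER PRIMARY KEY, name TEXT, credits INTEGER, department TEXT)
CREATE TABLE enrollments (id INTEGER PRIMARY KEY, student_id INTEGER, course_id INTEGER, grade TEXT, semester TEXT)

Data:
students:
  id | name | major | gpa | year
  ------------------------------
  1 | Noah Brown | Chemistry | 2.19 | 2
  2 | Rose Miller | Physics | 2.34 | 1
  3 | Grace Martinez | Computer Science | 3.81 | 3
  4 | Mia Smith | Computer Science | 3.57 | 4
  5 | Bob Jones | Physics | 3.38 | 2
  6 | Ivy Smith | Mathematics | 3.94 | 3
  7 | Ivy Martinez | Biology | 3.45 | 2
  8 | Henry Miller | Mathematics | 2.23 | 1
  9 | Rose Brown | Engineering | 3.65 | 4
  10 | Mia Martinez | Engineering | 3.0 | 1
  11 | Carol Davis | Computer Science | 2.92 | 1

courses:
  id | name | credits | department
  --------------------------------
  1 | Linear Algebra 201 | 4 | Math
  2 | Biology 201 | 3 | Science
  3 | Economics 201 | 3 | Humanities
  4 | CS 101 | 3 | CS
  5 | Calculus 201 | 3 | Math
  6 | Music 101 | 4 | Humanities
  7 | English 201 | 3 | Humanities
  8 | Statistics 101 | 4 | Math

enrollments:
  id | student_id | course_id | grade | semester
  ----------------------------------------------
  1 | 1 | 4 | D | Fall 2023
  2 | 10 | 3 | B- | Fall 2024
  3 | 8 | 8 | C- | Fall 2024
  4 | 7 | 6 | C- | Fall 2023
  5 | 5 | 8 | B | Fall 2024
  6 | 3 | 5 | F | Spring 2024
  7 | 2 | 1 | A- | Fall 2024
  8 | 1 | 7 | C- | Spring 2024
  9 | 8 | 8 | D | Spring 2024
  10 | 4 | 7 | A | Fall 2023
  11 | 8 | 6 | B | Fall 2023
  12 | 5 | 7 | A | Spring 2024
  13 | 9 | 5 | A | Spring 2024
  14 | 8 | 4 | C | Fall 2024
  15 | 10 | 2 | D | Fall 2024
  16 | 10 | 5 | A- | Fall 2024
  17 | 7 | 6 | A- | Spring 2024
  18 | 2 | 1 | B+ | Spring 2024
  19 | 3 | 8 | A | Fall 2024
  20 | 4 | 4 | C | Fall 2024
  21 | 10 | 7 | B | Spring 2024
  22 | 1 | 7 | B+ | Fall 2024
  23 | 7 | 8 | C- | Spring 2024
SELECT MAX(year) FROM students

Execution result:
4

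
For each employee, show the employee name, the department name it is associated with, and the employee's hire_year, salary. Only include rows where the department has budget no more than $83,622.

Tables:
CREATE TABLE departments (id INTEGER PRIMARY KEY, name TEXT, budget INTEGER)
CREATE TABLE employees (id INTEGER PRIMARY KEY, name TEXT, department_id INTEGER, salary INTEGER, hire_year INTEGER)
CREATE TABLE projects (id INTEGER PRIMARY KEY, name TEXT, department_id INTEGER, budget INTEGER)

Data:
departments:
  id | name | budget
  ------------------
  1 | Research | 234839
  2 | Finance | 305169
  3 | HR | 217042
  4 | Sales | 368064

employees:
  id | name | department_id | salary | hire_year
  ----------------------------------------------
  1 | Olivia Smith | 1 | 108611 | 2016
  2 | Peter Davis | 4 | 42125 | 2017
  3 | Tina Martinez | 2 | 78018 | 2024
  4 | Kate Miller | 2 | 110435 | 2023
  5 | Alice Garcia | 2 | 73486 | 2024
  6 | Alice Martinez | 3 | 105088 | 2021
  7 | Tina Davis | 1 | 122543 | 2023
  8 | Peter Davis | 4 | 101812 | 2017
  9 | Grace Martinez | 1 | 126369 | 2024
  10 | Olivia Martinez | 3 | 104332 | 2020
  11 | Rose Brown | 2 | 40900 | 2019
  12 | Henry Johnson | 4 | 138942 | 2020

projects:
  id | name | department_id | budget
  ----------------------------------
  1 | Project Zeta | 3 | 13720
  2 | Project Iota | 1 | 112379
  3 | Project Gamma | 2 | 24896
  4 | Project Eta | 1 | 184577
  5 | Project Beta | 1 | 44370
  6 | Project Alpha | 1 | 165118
SELECT c.name, p.name AS department, c.hire_year, c.salary FROM employees c JOIN departments p ON c.department_id = p.id WHERE p.budget <= 83622

Execution result:
(no rows)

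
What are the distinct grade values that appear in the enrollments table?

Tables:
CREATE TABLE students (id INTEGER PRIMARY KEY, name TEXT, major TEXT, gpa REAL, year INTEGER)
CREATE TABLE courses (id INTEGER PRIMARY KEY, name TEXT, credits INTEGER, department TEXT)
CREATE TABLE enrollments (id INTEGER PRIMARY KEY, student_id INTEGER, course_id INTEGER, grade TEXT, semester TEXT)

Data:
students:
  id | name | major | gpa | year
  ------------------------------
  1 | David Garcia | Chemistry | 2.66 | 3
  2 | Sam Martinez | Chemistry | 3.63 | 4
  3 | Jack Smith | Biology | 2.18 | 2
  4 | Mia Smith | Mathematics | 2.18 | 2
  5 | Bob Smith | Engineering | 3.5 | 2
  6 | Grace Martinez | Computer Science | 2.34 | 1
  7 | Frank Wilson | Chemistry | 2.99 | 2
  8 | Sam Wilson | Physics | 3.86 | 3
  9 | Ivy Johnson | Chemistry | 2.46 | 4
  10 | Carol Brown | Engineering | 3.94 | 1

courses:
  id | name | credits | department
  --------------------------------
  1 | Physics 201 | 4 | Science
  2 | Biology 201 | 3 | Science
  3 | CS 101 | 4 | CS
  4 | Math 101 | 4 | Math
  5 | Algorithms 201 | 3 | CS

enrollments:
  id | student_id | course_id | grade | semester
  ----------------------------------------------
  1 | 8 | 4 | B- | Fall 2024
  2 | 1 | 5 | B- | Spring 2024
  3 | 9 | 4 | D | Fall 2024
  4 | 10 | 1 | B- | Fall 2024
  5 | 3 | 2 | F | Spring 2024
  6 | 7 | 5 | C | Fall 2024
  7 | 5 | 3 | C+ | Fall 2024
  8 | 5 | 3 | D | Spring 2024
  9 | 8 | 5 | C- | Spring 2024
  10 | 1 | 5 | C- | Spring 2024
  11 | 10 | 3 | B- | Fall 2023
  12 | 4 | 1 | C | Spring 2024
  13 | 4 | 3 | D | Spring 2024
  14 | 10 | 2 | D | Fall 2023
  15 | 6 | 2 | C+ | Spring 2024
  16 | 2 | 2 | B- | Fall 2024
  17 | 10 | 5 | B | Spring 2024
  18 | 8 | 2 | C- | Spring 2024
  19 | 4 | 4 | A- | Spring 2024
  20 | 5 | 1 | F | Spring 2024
SELECT DISTINCT grade FROM enrollments

Execution result:
grade
B-
D
F
C
C+
C-
B
A-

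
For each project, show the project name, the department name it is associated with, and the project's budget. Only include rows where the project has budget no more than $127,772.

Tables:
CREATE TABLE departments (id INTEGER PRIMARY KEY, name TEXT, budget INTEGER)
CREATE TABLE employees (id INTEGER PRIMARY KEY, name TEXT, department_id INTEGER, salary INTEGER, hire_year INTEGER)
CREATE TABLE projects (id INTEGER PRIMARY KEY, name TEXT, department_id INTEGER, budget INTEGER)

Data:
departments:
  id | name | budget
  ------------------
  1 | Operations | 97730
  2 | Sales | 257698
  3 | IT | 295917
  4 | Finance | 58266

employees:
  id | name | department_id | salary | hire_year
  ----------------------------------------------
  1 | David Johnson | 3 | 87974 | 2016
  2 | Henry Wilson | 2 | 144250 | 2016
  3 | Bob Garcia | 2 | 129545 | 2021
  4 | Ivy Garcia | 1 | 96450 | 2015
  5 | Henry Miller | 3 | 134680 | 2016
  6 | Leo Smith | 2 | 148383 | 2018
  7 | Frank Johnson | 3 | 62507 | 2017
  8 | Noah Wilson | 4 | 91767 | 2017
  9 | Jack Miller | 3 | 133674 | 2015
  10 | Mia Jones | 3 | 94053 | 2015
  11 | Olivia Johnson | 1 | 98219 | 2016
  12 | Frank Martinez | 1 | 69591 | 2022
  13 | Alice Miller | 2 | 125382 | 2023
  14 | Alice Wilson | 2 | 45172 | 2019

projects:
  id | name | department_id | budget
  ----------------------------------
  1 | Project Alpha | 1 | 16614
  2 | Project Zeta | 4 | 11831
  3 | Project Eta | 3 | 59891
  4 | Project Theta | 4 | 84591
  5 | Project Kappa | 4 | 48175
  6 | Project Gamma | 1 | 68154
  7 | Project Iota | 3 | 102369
SELECT c.name, p.name AS department, c.budget FROM projects c JOIN departments p ON c.department_id = p.id WHERE c.budget <= 127772

Execution result:
name | department | budget
Project Alpha | Operations | 16614
Project Zeta | Finance | 11831
Project Eta | IT | 59891
Project Theta | Finance | 84591
Project Kappa | Finance | 48175
Project Gamma | Operations | 68154
Project Iota | IT | 102369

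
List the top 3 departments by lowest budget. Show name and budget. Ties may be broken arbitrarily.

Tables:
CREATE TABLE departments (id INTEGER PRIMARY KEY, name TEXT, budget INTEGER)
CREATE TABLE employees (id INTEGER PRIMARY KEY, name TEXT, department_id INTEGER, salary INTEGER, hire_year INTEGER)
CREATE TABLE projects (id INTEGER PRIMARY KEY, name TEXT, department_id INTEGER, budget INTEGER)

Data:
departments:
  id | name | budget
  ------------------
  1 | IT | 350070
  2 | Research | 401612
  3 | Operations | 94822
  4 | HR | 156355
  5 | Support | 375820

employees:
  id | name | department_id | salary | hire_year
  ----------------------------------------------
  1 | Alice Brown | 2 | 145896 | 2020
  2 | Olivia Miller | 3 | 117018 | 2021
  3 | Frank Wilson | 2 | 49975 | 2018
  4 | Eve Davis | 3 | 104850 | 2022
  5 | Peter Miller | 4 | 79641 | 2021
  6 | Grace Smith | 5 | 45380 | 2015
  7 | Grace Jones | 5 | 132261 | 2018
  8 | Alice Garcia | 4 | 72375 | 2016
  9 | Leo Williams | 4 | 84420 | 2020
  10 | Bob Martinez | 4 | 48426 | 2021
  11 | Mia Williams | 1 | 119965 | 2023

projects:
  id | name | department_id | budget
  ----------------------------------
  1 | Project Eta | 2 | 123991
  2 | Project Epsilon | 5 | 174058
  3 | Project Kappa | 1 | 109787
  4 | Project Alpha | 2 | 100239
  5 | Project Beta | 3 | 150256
SELECT name, budget FROM departments ORDER BY budget ASC LIMIT 3

Execution result:
name | budget
Operations | 94822
HR | 156355
IT | 350070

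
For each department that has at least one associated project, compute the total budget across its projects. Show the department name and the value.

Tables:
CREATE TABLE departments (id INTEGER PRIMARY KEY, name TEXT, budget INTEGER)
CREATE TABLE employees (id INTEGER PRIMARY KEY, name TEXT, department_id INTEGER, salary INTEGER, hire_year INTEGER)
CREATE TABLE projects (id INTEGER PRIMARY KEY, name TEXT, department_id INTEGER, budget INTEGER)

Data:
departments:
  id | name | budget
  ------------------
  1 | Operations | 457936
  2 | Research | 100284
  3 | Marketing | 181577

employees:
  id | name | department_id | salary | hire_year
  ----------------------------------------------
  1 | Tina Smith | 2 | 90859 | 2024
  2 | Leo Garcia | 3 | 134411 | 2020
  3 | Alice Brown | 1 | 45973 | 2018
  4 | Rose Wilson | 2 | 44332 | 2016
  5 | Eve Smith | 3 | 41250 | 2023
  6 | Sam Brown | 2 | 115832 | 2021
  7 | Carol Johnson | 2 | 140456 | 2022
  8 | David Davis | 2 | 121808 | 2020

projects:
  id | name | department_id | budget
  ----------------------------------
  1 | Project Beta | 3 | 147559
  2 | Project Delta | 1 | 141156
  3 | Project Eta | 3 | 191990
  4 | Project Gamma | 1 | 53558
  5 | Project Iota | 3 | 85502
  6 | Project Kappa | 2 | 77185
SELECT p.name, SUM(c.budget) AS sum_budget FROM projects c JOIN departments p ON c.department_id = p.id GROUP BY p.id, p.name

Execution result:
name | sum_budget
Operations | 194714
Research | 77185
Marketing | 425051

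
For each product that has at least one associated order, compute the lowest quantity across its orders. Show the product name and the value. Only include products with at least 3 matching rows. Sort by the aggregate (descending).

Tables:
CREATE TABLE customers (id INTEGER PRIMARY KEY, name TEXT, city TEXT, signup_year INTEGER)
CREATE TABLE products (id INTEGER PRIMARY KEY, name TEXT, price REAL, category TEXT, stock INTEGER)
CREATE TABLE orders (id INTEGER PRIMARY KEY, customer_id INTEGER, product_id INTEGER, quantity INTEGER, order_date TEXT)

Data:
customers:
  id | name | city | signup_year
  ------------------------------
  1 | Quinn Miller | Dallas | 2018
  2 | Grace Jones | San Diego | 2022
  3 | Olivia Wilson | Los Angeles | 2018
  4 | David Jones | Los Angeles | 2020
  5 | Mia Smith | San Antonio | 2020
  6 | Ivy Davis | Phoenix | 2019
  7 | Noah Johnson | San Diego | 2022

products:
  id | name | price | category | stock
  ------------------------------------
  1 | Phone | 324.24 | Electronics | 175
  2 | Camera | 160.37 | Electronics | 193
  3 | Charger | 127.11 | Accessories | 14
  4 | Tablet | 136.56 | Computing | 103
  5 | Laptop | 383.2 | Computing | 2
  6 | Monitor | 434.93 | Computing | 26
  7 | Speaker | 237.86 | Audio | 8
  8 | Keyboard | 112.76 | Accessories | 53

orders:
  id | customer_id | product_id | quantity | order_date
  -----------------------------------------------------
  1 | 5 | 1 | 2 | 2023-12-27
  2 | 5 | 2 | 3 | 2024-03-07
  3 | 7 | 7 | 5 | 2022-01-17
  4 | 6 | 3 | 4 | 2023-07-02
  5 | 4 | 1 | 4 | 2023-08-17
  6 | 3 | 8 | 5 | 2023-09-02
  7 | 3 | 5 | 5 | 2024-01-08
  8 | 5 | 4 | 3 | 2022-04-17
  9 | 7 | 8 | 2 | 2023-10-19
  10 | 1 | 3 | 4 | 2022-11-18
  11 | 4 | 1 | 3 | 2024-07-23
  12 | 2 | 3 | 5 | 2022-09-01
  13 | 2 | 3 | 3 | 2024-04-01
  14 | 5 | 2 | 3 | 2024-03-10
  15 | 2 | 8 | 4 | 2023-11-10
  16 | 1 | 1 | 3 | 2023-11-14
SELECT p.name, MIN(c.quantity) AS min_quantity FROM orders c JOIN products p ON c.product_id = p.id GROUP BY p.id, p.name HAVING COUNT(*) >= 3 ORDER BY min_quantity DESC

Execution result:
name | min_quantity
Charger | 3
Phone | 2
Keyboard | 2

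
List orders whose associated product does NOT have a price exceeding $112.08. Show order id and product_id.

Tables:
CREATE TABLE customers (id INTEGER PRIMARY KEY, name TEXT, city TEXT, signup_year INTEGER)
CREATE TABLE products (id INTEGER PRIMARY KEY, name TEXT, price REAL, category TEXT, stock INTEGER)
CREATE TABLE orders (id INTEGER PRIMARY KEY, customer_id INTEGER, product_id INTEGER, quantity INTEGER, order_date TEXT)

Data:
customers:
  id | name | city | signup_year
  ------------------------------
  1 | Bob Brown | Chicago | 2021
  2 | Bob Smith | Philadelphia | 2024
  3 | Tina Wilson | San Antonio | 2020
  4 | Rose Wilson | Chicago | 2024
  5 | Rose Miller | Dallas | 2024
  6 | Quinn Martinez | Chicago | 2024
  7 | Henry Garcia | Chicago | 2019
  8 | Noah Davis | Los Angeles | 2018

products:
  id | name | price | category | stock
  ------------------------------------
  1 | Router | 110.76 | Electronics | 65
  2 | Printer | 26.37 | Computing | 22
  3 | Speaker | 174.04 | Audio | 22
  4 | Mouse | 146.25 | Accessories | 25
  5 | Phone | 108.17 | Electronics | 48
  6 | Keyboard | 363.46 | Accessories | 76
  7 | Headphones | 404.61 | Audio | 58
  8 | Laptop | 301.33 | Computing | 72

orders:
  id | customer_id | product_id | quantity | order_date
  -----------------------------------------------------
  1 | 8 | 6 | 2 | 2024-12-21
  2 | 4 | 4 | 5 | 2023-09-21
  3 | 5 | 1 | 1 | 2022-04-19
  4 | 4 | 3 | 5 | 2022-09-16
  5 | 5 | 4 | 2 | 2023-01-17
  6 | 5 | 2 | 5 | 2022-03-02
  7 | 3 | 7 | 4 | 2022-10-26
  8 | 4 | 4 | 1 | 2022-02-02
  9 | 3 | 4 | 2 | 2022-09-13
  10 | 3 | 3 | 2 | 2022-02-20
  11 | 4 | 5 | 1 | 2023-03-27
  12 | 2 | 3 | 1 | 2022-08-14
SELECT id, product_id FROM orders WHERE product_id NOT IN (SELECT id FROM products WHERE price > 112.08)

Execution result:
id | product_id
3 | 1
6 | 2
11 | 5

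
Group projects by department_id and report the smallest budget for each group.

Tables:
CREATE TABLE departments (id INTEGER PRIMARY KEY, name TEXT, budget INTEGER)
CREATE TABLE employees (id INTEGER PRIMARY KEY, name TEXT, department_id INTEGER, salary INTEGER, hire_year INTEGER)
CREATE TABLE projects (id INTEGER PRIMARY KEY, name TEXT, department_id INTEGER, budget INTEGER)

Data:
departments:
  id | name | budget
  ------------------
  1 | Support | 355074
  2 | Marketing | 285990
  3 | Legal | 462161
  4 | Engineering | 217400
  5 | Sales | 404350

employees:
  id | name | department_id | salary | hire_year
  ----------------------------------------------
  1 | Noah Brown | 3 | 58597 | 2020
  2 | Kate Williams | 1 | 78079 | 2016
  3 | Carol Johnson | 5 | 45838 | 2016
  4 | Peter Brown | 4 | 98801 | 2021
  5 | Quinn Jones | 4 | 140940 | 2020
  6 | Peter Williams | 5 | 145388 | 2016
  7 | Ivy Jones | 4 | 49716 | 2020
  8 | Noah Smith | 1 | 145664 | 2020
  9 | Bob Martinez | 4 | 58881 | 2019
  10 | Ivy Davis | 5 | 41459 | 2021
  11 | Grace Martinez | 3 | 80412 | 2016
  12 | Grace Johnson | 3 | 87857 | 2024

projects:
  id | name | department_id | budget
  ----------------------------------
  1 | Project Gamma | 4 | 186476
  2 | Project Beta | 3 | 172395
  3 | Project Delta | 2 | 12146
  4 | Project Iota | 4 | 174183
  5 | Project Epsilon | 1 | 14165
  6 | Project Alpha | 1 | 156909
SELECT department_id, MIN(budget) AS min_budget FROM projects GROUP BY department_id

Execution result:
department_id | min_budget
1 | 14165
2 | 12146
3 | 172395
4 | 174183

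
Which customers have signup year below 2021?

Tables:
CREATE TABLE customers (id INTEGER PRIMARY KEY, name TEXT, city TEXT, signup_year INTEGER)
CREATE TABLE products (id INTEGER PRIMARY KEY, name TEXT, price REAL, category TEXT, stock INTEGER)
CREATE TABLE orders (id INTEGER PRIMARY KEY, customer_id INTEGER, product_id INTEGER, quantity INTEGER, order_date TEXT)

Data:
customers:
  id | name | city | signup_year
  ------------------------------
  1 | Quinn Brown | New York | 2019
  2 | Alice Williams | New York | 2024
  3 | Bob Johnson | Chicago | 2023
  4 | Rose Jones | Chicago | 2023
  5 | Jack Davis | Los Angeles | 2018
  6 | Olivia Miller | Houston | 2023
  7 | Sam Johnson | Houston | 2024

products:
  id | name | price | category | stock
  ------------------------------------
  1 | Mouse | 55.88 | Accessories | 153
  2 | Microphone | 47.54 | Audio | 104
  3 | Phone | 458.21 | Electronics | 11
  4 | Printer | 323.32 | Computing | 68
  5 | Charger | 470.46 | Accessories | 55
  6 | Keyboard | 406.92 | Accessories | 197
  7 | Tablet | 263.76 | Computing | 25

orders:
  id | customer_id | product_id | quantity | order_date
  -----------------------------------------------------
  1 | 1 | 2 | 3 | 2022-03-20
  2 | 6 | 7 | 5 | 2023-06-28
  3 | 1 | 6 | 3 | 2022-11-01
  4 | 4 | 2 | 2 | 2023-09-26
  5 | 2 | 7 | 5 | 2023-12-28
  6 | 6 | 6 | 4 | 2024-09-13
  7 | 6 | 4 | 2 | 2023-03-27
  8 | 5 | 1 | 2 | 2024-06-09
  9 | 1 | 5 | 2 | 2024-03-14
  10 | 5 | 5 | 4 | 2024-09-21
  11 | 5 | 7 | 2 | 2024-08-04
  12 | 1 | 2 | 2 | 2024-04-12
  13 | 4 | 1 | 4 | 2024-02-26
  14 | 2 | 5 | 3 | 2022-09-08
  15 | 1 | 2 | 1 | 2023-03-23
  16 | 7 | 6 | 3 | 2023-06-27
SELECT name, signup_year FROM customers WHERE signup_year < 2021

Execution result:
name | signup_year
Quinn Brown | 2019
Jack Davis | 2018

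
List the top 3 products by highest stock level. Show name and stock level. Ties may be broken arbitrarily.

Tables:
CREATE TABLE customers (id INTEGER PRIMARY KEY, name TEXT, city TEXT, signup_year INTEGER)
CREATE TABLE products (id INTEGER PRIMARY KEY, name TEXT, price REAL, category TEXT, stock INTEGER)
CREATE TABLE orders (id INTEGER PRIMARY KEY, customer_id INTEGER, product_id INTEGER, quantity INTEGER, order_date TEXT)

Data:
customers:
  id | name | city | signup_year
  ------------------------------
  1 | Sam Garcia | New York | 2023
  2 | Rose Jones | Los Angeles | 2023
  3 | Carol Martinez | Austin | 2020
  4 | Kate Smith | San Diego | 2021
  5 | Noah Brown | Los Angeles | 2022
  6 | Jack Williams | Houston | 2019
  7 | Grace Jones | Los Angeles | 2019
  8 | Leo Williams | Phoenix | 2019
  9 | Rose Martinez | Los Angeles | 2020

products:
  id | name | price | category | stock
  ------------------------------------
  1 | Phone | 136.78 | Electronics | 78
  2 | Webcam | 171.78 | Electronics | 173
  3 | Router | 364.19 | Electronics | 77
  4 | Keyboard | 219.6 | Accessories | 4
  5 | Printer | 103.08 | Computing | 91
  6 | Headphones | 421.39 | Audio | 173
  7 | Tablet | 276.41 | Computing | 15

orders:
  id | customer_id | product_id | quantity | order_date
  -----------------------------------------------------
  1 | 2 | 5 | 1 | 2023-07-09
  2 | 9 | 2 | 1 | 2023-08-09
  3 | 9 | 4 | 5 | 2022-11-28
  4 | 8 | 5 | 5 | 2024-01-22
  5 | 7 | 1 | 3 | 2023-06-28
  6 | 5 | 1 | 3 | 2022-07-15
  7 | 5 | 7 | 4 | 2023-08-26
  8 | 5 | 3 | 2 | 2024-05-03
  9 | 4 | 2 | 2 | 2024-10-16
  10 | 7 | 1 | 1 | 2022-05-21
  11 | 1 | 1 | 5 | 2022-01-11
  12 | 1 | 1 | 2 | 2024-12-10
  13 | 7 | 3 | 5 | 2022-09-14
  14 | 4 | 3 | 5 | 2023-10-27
SELECT name, stock FROM products ORDER BY stock DESC LIMIT 3

Execution result:
name | stock
Webcam | 173
Headphones | 173
Printer | 91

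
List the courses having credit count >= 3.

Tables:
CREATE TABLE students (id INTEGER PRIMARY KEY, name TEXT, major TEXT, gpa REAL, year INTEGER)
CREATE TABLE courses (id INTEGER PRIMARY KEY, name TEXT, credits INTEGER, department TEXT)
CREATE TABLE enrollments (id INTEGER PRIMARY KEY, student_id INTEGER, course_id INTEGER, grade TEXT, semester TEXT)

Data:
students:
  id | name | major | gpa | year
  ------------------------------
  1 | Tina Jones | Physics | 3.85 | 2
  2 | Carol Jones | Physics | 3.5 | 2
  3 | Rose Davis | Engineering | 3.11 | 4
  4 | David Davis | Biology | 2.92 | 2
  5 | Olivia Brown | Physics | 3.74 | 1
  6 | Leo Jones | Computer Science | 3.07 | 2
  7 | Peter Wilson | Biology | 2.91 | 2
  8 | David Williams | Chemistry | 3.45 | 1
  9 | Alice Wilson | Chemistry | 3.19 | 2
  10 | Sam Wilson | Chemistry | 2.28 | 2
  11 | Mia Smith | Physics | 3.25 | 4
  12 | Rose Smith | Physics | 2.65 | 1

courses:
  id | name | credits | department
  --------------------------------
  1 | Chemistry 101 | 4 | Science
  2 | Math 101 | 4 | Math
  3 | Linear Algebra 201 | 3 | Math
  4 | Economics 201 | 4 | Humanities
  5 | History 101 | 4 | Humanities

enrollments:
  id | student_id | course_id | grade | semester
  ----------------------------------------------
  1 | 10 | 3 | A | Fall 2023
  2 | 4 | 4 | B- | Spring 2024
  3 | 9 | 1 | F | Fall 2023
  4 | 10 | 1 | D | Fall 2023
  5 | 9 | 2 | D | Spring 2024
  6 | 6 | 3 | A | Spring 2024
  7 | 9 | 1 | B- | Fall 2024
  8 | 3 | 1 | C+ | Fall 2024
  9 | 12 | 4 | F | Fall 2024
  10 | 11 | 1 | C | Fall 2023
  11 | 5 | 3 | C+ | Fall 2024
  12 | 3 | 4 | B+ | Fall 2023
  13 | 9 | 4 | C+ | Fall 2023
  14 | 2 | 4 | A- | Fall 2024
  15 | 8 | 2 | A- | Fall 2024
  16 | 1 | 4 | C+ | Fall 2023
SELECT name, credits FROM courses WHERE credits >= 3

Execution result:
name | credits
Chemistry 101 | 4
Math 101 | 4
Linear Algebra 201 | 3
Economics 201 | 4
History 101 | 4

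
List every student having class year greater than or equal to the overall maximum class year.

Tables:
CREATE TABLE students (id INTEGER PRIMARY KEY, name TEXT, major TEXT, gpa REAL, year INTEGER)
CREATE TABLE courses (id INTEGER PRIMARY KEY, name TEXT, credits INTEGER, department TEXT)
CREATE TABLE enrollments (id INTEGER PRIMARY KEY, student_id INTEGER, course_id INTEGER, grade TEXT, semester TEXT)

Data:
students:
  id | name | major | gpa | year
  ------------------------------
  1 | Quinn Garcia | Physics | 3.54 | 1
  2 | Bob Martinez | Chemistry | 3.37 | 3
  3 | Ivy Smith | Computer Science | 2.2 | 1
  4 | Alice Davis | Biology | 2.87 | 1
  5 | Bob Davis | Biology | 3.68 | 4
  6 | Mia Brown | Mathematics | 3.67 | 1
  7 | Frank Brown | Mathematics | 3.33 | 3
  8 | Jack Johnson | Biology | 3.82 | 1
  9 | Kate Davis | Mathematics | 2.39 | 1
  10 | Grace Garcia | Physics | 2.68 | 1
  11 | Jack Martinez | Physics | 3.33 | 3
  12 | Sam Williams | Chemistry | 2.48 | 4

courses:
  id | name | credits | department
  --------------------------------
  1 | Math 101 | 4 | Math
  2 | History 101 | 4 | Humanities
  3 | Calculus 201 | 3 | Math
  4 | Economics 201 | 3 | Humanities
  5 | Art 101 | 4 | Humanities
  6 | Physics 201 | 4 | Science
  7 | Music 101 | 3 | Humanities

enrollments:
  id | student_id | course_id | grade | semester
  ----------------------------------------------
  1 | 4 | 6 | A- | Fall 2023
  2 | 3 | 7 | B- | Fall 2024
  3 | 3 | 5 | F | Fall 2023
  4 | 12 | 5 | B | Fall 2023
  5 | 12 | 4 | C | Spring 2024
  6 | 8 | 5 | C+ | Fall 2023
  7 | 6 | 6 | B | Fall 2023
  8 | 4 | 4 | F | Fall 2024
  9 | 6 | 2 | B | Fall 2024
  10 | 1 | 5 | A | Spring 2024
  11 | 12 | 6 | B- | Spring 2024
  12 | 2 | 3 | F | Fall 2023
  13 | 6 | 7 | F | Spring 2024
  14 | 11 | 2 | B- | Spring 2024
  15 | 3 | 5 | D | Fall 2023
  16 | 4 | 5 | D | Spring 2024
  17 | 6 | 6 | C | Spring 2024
SELECT name, year FROM students WHERE year >= (SELECT MAX(year) FROM students)

Execution result:
name | year
Bob Davis | 4
Sam Williams | 4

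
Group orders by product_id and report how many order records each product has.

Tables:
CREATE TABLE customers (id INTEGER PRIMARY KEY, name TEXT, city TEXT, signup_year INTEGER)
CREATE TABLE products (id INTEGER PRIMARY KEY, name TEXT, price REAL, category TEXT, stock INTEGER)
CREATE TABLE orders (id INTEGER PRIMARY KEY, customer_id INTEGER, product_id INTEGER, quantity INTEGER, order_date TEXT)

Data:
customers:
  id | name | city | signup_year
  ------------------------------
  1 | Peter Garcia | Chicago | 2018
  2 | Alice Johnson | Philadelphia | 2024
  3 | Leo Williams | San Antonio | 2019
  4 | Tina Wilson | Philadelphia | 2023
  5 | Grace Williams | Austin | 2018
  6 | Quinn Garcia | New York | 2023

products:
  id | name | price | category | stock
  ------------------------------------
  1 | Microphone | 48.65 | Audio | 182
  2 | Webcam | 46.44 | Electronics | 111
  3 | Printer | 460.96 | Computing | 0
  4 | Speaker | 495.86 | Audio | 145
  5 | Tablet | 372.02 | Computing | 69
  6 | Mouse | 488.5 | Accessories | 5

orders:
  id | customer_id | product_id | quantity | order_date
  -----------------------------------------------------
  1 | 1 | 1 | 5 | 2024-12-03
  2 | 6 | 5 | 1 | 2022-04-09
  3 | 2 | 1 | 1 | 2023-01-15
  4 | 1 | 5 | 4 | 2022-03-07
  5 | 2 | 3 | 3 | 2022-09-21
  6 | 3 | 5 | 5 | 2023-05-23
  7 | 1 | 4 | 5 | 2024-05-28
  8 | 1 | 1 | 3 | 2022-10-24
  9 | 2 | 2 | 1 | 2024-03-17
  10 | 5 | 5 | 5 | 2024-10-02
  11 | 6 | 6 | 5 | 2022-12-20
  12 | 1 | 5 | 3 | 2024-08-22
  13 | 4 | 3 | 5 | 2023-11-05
SELECT product_id, COUNT(*) AS order_count FROM orders GROUP BY product_id

Execution result:
product_id | order_count
1 | 3
2 | 1
3 | 2
4 | 1
5 | 5
6 | 1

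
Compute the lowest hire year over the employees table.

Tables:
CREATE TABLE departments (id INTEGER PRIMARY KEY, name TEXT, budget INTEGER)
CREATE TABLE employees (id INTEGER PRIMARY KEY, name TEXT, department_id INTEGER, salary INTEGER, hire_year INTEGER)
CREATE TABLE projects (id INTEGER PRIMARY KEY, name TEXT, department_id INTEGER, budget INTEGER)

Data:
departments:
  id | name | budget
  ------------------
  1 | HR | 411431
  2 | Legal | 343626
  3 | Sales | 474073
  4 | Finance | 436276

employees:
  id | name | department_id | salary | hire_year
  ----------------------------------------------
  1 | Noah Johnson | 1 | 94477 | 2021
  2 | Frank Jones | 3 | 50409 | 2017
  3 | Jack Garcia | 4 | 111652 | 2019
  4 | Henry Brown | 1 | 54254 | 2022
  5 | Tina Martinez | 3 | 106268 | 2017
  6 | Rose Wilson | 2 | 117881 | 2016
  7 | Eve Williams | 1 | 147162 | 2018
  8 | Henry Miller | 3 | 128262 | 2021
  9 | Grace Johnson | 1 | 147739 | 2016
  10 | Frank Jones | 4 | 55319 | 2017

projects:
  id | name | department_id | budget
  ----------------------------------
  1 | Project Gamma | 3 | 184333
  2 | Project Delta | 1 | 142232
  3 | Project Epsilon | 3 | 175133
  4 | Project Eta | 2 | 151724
SELECT MIN(hire_year) FROM employees

Execution result:
2016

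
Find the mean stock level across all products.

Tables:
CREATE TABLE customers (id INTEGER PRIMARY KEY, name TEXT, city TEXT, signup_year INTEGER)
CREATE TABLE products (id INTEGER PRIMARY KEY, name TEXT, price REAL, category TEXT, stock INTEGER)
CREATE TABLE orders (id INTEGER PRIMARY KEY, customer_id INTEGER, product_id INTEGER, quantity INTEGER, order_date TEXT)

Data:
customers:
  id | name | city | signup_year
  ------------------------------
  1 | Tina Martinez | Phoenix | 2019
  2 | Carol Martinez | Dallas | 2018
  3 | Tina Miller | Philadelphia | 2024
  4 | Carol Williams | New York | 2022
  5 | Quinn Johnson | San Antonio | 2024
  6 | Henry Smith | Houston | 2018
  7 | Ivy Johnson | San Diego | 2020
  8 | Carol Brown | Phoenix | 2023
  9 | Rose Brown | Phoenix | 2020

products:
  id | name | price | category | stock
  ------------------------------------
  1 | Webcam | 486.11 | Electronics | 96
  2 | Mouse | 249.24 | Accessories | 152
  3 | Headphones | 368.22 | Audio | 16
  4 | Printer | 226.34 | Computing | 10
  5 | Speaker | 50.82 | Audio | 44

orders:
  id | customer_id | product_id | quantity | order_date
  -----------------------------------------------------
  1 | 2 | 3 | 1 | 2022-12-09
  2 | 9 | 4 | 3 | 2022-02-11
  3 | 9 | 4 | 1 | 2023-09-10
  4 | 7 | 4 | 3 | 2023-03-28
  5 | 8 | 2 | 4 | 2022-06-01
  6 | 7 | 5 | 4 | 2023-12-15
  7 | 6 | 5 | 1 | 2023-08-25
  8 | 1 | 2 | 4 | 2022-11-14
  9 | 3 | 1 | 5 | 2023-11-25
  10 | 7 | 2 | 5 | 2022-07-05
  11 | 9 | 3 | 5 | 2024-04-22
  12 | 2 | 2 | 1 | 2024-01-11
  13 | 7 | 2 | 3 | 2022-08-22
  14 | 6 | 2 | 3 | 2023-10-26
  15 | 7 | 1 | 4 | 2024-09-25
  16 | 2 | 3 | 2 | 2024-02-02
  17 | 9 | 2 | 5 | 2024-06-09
SELECT AVG(stock) FROM products

Execution result:
63.60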